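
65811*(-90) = -5922990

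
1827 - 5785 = -3958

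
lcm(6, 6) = 6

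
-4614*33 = -152262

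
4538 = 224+4314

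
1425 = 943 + 482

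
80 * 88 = 7040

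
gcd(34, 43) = 1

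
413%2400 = 413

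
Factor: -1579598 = -1*2^1*131^1*6029^1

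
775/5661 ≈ 0.137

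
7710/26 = 3855/13 ≈ 296.54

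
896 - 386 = 510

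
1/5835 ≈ 0.000171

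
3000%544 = 280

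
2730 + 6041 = 8771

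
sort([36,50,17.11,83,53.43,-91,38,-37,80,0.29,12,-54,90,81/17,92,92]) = [-91,-54,-37,0.29,81/17,12,17.11,36,38,50,53.43,80,83,90,92,92]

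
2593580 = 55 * 47156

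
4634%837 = 449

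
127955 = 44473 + 83482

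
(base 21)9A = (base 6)531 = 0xC7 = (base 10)199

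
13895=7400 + 6495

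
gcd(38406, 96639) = 3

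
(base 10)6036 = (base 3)22021120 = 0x1794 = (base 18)10b6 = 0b1011110010100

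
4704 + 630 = 5334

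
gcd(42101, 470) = 1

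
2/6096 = 1/3048 ≈ 0.000328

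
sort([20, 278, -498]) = [-498, 20, 278]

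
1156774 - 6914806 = -5758032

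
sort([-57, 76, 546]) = [-57, 76, 546]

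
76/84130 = 38/42065 ≈ 0.000903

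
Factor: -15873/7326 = -1 * 2^(-1) * 3^(-1) * 13^1 = -13/6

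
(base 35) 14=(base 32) 17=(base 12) 33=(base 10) 39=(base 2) 100111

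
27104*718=19460672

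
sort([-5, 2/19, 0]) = [-5, 0, 2/19]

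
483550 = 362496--121054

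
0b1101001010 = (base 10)842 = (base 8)1512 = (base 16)34a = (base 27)145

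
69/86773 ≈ 0.000795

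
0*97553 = 0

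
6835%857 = 836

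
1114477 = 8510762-7396285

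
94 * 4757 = 447158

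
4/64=1/16=0.0625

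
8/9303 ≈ 0.000860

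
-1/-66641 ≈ 0.0000150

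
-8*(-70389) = 563112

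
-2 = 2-4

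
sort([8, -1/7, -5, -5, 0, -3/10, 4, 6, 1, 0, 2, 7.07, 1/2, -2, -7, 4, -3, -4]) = [-7, -5, -5, -4, -3, -2, -3/10, -1/7, 0, 0, 1/2, 1, 2, 4, 4, 6, 7.07, 8]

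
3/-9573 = -1/3191 ≈ -0.000313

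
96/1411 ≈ 0.0680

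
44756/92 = 11189/23 ≈ 486.48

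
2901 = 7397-4496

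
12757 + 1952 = 14709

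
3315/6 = 1105/2 = 552.50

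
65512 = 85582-20070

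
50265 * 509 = 25584885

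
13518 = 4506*3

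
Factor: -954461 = -1*954461^1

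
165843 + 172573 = 338416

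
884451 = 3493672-2609221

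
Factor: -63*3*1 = -1*3^3*7^1 = -189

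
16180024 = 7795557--8384467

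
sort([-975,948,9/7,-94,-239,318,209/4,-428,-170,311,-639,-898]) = [-975,-898,-639,-428,-239,-170,-94,9/7,209/4,311,318,948]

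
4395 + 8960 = 13355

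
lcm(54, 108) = 108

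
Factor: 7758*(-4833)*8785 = -1*2^1*3^5*5^1*7^1*179^1*251^1*431^1 = -329388426990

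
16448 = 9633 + 6815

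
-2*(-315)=630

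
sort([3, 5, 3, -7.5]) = [-7.5, 3, 3, 5]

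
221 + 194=415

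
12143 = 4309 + 7834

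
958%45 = 13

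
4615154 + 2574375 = 7189529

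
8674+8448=17122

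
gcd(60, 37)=1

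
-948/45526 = -474/22763 ≈ -0.0208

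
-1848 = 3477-5325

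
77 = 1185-1108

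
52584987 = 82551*637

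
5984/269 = 22 + 66/269≈22.25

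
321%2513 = 321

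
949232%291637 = 74321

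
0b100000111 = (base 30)8n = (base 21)cb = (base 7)524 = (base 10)263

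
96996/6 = 16166 = 16166.00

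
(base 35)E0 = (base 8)752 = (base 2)111101010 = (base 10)490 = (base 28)HE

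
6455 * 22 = 142010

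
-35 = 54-89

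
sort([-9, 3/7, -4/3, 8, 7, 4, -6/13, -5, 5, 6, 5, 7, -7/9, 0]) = [-9, -5, -4/3, -7/9, -6/13, 0, 3/7, 4, 5, 5, 6, 7, 7, 8]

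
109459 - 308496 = -199037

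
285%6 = 3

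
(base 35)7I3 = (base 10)9208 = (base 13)4264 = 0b10001111111000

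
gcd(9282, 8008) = 182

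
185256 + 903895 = 1089151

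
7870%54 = 40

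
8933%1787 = 1785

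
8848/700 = 316/25 = 12.64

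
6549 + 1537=8086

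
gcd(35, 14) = 7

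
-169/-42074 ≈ 0.00402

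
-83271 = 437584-520855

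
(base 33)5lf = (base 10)6153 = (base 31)6cf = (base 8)14011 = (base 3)22102220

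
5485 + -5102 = 383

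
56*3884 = 217504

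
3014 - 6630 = -3616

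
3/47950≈0.0000626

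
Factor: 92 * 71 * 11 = 2^2 * 11^1 * 23^1 * 71^1 = 71852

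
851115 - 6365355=-5514240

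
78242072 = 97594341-19352269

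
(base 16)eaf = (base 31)3s8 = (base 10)3759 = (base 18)baf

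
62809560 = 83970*748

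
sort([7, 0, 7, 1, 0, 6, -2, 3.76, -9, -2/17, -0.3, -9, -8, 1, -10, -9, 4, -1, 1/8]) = [-10, -9, -9, -9, -8, -2, -1, -0.3, -2/17, 0, 0, 1/8, 1, 1, 3.76, 4, 6, 7, 7]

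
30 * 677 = 20310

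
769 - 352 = 417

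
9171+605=9776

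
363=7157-6794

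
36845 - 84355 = -47510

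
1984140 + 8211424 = 10195564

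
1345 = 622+723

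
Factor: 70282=2^1*35141^1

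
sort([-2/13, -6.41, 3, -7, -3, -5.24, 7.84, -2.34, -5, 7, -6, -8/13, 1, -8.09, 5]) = [-8.09, -7, -6.41, -6, -5.24, -5, -3, -2.34, -8/13, -2/13, 1, 3, 5, 7, 7.84]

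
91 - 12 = 79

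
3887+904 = 4791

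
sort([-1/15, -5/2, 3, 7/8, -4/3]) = [-5/2, -4/3, -1/15, 7/8, 3]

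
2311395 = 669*3455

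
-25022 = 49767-74789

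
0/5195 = 0 = 0.00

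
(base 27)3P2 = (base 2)101100110000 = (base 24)4N8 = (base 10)2864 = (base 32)2PG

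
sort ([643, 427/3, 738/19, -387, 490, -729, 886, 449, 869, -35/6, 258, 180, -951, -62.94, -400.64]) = [-951, -729, -400.64, -387, -62.94, -35/6, 738/19, 427/3, 180, 258, 449, 490, 643, 869, 886]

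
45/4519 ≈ 0.00996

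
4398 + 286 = 4684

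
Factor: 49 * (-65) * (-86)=2^1 * 5^1 * 7^2 * 13^1 * 43^1=273910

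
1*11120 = 11120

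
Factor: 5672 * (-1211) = -1 * 2^3 * 7^1 * 173^1 * 709^1 = -6868792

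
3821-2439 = 1382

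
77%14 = 7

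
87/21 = 4 + 1/7 ≈ 4.14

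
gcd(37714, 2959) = 1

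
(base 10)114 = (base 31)3l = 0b1110010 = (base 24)4i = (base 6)310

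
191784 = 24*7991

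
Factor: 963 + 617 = 2^2 * 5^1 * 79^1 = 1580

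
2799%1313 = 173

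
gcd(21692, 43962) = 34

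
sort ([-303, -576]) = [-576, -303]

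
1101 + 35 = 1136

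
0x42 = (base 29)28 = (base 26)2e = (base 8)102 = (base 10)66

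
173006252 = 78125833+94880419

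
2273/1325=1 + 948/1325 ≈ 1.72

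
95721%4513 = 948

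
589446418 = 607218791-17772373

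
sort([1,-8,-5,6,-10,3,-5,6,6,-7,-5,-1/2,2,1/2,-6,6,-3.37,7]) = [-10,-8,-7,-6,-5,-5,-5,-3.37,-1/2,1/2,1,2,3,6,6,6,6,7]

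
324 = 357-33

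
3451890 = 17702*195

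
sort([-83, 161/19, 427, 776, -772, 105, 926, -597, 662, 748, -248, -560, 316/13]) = [-772, -597, -560, -248, -83, 161/19, 316/13, 105, 427, 662, 748, 776, 926]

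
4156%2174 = 1982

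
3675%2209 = 1466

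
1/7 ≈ 0.143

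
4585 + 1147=5732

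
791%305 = 181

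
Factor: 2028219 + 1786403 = 2^1 * 7^1 * 53^2 * 97^1 = 3814622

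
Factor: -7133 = -1*7^1*1019^1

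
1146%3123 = 1146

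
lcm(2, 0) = 0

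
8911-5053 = 3858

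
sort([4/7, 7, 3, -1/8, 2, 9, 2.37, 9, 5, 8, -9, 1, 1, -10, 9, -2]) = [-10, -9, -2, -1/8, 4/7, 1, 1, 2, 2.37, 3, 5, 7, 8, 9, 9, 9]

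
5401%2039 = 1323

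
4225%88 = 1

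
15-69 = -54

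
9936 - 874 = 9062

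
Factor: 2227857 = 3^1*742619^1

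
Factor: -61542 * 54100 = -1 * 2^3 * 3^2 * 5^2 * 13^1 * 263^1 * 541^1 = -3329422200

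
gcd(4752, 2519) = 11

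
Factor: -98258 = -1 * 2^1 * 73^1 * 673^1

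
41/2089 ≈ 0.0196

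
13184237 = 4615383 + 8568854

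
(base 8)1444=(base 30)qo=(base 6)3420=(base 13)49b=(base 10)804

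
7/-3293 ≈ -0.00213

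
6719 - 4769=1950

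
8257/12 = 688 + 1/12 ≈ 688.08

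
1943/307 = 6 + 101/307 ≈ 6.33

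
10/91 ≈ 0.110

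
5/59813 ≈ 0.0000836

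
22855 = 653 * 35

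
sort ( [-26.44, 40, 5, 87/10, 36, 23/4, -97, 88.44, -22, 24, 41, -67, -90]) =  [-97, -90, -67, -26.44, -22, 5, 23/4, 87/10, 24, 36, 40, 41, 88.44]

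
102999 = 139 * 741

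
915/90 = 61/6 ≈ 10.17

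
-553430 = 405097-958527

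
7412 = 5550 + 1862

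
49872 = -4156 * (-12)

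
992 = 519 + 473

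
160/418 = 80/209 ≈ 0.383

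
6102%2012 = 66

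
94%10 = 4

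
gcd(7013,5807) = 1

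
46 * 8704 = 400384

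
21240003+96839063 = 118079066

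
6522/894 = 7 + 44/149 ≈ 7.30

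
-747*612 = -457164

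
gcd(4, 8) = 4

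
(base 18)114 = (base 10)346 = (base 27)cm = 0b101011010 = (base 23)f1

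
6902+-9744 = -2842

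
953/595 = 1 + 358/595≈1.60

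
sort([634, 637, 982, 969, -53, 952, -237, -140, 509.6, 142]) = [-237, -140, -53, 142, 509.6, 634, 637, 952, 969, 982]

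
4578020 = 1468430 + 3109590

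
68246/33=2068 + 2/33 ≈ 2068.06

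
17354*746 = 12946084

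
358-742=-384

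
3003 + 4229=7232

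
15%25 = 15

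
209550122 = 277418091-67867969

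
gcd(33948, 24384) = 12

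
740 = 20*37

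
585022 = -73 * (-8014)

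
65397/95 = 688 + 37/95 ≈ 688.39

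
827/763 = 1 + 64/763 ≈ 1.08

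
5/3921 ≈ 0.00128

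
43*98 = 4214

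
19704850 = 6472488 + 13232362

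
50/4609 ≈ 0.0108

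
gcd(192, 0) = 192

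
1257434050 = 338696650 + 918737400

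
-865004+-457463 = -1322467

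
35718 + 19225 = 54943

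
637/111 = 5 + 82/111 ≈ 5.74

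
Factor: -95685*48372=-1*2^2*3^2*5^1*29^1*139^1*6379^1=-4628474820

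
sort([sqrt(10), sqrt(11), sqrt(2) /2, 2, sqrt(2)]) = [sqrt(2) /2, sqrt(2), 2, sqrt(10), sqrt(11)]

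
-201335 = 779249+-980584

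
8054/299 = 26 + 280/299 ≈ 26.94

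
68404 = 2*34202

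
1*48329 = 48329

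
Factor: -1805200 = -1 * 2^4 * 5^2 * 4513^1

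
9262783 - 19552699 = -10289916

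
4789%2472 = 2317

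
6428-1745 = 4683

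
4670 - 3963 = 707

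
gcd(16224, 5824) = 416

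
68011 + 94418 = 162429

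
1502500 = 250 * 6010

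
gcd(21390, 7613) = 23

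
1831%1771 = 60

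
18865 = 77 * 245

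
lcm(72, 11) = 792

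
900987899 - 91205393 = 809782506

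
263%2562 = 263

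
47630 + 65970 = 113600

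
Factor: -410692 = -1*2^2*102673^1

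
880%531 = 349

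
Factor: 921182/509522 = 13^(-1)*311^1*1481^1*19597^(-1) = 460591/254761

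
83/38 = 2+7/38 ≈ 2.18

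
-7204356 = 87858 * (-82)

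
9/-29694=-3/9898 ≈ -0.000303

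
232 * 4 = 928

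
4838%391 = 146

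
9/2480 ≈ 0.00363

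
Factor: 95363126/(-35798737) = -1 * 2^1 * 13^(-1) * 89^(-1) * 4241^1 * 11243^1 * 30941^(-1)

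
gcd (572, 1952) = 4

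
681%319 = 43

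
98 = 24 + 74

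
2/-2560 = -1/1280 ≈ -0.000781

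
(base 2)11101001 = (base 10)233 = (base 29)81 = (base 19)c5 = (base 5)1413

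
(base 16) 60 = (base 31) 33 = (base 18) 56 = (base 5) 341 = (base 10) 96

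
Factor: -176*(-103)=2^4*11^1*103^1=18128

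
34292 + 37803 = 72095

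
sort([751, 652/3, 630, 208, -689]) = [-689, 208, 652/3, 630, 751]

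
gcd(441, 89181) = 9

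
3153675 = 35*90105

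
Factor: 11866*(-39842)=-1*2^2*11^1*17^1*349^1*1811^1=-472765172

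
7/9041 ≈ 0.000774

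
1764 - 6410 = -4646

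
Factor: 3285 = 3^2 * 5^1 * 73^1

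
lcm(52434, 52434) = 52434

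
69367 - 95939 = -26572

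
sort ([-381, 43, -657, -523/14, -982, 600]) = [-982, -657, -381, -523/14, 43, 600]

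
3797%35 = 17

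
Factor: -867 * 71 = -1 * 3^1 * 17^2 * 71^1 = -61557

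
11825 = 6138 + 5687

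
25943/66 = 393 + 5/66 ≈ 393.08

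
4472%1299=575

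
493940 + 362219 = 856159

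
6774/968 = 6+483/484 ≈ 7.00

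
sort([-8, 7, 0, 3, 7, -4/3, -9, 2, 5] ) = [-9, -8, -4/3, 0, 2, 3, 5, 7, 7] 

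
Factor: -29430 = -1 * 2^1 * 3^3 * 5^1 * 109^1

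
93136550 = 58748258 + 34388292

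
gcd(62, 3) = 1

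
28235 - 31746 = -3511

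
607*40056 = 24313992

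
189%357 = 189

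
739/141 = 5 + 34/141 ≈ 5.24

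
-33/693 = -1/21 ≈ -0.0476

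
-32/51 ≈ -0.627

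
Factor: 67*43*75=3^1*5^2*43^1*67^1=216075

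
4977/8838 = 553/982 ≈ 0.563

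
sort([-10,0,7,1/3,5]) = [-10,0,1/3,5,7]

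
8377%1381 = 91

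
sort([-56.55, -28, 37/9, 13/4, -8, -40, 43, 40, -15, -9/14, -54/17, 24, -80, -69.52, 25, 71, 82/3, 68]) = [-80, -69.52, -56.55, -40, -28, -15, -8, -54/17, -9/14, 13/4, 37/9, 24, 25, 82/3, 40, 43, 68, 71]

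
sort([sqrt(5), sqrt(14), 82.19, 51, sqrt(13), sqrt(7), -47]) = [-47, sqrt(5), sqrt(7), sqrt(13), sqrt(14), 51, 82.19]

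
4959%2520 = 2439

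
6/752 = 3/376 ≈ 0.00798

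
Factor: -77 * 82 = -1 * 2^1 * 7^1 * 11^1 * 41^1 = -6314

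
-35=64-99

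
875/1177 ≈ 0.743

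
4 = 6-2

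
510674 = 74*6901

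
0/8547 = 0 = 0.00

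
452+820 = 1272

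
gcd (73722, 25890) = 6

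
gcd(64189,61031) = 1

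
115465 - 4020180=-3904715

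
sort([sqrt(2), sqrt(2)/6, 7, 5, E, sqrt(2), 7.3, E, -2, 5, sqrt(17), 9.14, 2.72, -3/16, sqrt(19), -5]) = [-5, -2, -3/16, sqrt(2)/6, sqrt(2), sqrt(2), E, E, 2.72, sqrt(17), sqrt(19), 5, 5, 7, 7.3, 9.14]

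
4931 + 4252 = 9183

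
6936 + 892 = 7828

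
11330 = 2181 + 9149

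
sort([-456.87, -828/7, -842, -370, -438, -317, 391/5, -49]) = [-842, -456.87, -438, -370, -317, -828/7, -49, 391/5]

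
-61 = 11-72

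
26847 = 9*2983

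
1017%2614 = 1017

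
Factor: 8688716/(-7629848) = -1*2^(-1)*953731^(-1)*2172179^1 = -2172179/1907462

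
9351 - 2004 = 7347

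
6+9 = 15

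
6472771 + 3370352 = 9843123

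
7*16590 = 116130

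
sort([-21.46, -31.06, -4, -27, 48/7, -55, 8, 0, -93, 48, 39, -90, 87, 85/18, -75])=[-93, -90, -75, -55, -31.06, -27, -21.46, -4, 0, 85/18, 48/7, 8, 39, 48, 87]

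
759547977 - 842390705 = -82842728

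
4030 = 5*806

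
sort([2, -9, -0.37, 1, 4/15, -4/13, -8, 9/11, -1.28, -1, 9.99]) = [-9, -8, -1.28, -1, -0.37, -4/13, 4/15, 9/11, 1, 2, 9.99]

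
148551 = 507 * 293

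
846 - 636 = 210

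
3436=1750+1686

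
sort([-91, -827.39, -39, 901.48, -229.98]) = [-827.39, -229.98, -91, -39, 901.48]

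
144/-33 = -48/11 ≈ -4.36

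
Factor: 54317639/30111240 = 2^(-3)*3^(-1)*5^(-1)*59^(-1)*4253^(-1)*54317639^1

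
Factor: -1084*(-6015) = 2^2*3^1*5^1*271^1*401^1 = 6520260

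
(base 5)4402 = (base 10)602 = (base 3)211022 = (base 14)310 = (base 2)1001011010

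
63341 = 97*653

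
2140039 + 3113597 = 5253636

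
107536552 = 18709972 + 88826580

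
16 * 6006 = 96096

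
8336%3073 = 2190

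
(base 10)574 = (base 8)1076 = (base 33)hd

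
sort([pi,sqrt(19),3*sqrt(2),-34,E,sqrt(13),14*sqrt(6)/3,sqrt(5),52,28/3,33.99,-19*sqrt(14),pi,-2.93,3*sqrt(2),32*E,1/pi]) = [-19*sqrt(14),-34,-2.93,1/pi,sqrt(5),E,pi,pi,sqrt(13),3*sqrt(2),3*sqrt(2),sqrt(19),28/3,14*sqrt(6)/3,33.99,52,32*E]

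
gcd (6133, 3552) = 1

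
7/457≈0.0153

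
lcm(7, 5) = 35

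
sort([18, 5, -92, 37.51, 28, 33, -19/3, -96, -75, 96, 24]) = [-96, -92, -75, -19/3, 5, 18, 24, 28, 33, 37.51, 96]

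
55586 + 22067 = 77653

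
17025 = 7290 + 9735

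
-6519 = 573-7092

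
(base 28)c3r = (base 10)9519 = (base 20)13fj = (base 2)10010100101111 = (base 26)e23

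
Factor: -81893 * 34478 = -1 * 2^1 * 7^1 * 11699^1 * 17239^1 = -2823506854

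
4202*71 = 298342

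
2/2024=1/1012 ≈ 0.000988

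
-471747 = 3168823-3640570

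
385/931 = 55/133 ≈ 0.414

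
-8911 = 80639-89550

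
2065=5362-3297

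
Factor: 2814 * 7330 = 2^2 * 3^1 * 5^1 * 7^1 * 67^1 * 733^1 = 20626620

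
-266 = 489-755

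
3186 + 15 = 3201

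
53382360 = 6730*7932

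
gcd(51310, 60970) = 70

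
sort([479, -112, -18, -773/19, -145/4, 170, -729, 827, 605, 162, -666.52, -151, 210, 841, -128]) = [-729, -666.52, -151, -128, -112, -773/19, -145/4, -18, 162, 170, 210, 479, 605, 827, 841]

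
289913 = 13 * 22301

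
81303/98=829 + 61/98 ≈ 829.62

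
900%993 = 900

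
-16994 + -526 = -17520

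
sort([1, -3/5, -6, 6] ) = [-6, -3/5, 1, 6] 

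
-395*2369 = -935755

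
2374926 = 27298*87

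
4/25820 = 1/6455 ≈ 0.000155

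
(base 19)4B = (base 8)127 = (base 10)87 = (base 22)3L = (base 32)2N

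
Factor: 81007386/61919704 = 2^(-2) * 3^1 * 7^(-1) * 11^(-1) * 337^1 * 40063^1 * 100519^(-1) = 40503693/30959852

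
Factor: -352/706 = -1*2^4*11^1*353^(-1) = -176/353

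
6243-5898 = 345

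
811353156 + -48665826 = 762687330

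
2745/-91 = -30 - 15/91 ≈ -30.16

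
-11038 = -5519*2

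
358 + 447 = 805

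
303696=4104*74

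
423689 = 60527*7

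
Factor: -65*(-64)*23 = 2^6*5^1*13^1*23^1 = 95680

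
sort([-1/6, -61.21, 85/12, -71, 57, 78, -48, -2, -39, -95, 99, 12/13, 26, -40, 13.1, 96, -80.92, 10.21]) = [-95, -80.92, -71, -61.21, -48, -40, -39, -2, -1/6, 12/13, 85/12, 10.21, 13.1, 26, 57, 78, 96, 99]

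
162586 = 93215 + 69371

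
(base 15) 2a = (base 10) 40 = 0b101000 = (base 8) 50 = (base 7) 55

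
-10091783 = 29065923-39157706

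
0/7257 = 0 = 0.00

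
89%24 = 17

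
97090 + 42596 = 139686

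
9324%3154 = 3016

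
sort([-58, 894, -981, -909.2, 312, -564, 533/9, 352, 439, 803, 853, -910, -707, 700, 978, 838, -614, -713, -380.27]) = [-981, -910, -909.2, -713, -707, -614, -564, -380.27, -58, 533/9, 312, 352, 439, 700, 803, 838, 853, 894, 978]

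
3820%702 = 310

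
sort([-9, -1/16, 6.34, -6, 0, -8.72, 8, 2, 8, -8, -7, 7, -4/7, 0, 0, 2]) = [-9, -8.72, -8, -7, -6, -4/7, -1/16, 0, 0, 0, 2, 2, 6.34, 7, 8, 8]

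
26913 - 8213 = 18700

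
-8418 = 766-9184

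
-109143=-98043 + -11100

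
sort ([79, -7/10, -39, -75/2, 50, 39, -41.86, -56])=[-56, -41.86, -39, -75/2, -7/10, 39, 50, 79]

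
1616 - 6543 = -4927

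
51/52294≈0.000975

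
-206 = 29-235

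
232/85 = 2 + 62/85 ≈ 2.73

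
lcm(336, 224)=672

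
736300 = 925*796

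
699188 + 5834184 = 6533372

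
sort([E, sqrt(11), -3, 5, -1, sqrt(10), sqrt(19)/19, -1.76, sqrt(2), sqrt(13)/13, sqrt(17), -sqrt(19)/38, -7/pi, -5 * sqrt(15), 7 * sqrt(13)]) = [-5 * sqrt(15), -3, -7/pi, -1.76, -1, -sqrt(19)/38, sqrt(19)/19, sqrt(13)/13, sqrt(2), E, sqrt(10), sqrt(11), sqrt(17), 5, 7 * sqrt(13)]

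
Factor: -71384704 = -1*2^7*557693^1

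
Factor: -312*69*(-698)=2^4*3^2*13^1*23^1*349^1=15026544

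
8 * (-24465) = -195720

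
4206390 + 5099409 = 9305799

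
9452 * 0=0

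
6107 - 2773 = 3334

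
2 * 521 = 1042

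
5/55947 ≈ 0.0000894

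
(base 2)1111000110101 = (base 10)7733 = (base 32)7hl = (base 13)369b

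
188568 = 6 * 31428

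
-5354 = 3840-9194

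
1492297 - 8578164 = -7085867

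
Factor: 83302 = 2^1*41651^1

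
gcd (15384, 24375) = 3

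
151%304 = 151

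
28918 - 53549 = -24631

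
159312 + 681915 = 841227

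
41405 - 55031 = -13626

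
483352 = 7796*62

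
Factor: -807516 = -1*2^2*3^3*7477^1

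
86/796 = 43/398 ≈ 0.108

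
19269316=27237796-7968480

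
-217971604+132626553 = -85345051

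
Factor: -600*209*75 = -1*2^3*3^2*5^4*11^1*19^1 = -9405000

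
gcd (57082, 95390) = 2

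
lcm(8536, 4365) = 384120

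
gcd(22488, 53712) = 24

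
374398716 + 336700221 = 711098937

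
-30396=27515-57911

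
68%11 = 2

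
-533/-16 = 33 + 5/16 ≈ 33.31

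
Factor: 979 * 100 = 2^2 * 5^2 * 11^1 * 89^1 = 97900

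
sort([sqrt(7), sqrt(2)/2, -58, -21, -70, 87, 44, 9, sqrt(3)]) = [-70, -58, -21, sqrt(2)/2, sqrt(3), sqrt(7), 9, 44, 87]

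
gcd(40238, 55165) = 649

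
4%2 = 0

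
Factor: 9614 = 2^1*11^1*19^1*23^1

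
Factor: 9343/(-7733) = -1 * 11^(-1) * 19^(-1) * 37^(-1) * 9343^1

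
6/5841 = 2/1947 ≈ 0.00103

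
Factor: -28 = -1*2^2*7^1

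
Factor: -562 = -1*2^1*281^1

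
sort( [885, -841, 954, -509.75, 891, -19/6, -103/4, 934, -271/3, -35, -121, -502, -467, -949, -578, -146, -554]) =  [-949, -841, -578, -554, -509.75, -502, -467, -146, -121, -271/3, -35, -103/4, -19/6, 885, 891, 934, 954]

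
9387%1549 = 93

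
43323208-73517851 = -30194643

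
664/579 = 1 + 85/579 ≈ 1.15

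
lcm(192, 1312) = 7872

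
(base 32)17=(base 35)14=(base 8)47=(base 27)1c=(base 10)39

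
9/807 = 3/269 ≈ 0.0112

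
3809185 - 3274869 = 534316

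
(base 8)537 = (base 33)al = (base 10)351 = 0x15f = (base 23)f6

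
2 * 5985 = 11970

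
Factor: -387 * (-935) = 3^2 * 5^1 * 11^1 * 17^1 * 43^1 = 361845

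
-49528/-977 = 50 + 678/977 ≈ 50.69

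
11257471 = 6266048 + 4991423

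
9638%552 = 254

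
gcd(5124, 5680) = 4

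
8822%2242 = 2096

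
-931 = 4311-5242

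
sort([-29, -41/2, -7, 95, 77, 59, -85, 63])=[-85, -29, -41/2, -7, 59, 63, 77, 95]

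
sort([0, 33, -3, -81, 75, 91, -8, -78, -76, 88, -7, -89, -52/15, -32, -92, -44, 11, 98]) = [-92, -89, -81, -78, -76, -44, -32, -8, -7, -52/15, -3, 0, 11, 33, 75, 88, 91, 98]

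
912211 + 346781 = 1258992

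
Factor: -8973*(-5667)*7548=2^2*3^4*17^1*37^1*997^1*1889^1=383815732068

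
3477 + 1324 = 4801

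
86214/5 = 17242 + 4/5 = 17242.80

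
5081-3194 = 1887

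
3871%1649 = 573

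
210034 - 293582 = -83548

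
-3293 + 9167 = 5874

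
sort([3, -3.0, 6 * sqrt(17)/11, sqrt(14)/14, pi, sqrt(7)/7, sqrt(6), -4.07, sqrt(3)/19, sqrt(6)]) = [-4.07, -3.0, sqrt(3)/19, sqrt(14)/14, sqrt(7)/7, 6 * sqrt(17)/11, sqrt(6), sqrt(6), 3, pi]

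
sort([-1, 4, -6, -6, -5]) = [-6, -6, -5, -1, 4]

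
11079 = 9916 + 1163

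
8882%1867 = 1414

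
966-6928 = -5962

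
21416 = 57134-35718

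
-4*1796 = -7184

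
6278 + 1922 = 8200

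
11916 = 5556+6360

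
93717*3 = 281151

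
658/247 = 2 + 164/247 ≈ 2.66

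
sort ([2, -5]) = [-5, 2]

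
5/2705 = 1/541 ≈ 0.00185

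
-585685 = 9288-594973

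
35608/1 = 35608 = 35608.00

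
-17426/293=-59 - 139/293 ≈ -59.47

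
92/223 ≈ 0.413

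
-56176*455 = -25560080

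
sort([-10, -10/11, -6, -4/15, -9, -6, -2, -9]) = [-10, -9, -9, -6, -6, -2, -10/11, -4/15]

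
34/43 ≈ 0.791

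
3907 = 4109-202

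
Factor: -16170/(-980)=2^(-1) * 3^1 * 11^1=33/2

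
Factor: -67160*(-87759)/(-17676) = -1*2^1*5^1*7^2*23^1*73^1*199^1*491^(-1) = -163719290/491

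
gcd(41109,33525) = 3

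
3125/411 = 7 + 248/411 ≈ 7.60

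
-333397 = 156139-489536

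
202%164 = 38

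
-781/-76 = 10 + 21/76 ≈ 10.28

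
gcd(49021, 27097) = 7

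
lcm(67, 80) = 5360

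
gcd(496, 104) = 8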